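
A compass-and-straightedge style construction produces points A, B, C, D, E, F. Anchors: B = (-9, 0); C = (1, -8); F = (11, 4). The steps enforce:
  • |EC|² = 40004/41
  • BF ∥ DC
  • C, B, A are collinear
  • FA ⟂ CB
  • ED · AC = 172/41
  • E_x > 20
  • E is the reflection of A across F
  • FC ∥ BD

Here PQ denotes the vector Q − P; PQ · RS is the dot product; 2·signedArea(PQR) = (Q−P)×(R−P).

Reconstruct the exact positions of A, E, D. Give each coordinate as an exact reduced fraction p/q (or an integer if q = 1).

A = (51/41, -336/41)
D = (-19, -12)
E = (851/41, 664/41)

1. A_x = 51/41  [C, B, A are collinear ∩ FA ⟂ CB]
2. A_y = -336/41  [C, B, A are collinear ∩ FA ⟂ CB]
   → A = (51/41, -336/41)
3. E_x = 851/41  [E is the reflection of A across F]
4. E_y = 664/41  [E is the reflection of A across F]
   → E = (851/41, 664/41)
5. D_x = -19  [BF ∥ DC ∩ FC ∥ BD]
6. D_y = -12  [BF ∥ DC ∩ FC ∥ BD]
   → D = (-19, -12)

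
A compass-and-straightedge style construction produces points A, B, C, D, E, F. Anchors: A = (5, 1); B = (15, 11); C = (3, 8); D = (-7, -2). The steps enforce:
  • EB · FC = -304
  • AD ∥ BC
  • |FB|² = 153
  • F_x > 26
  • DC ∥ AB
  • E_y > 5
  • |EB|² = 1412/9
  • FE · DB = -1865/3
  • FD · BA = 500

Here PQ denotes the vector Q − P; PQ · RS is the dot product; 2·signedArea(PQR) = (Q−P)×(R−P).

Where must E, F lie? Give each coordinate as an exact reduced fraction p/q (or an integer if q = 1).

E = (11/3, 17/3)
F = (27, 14)

1. F_x = 27  [line 10·x + 10·y + -410 = 0 ∩ |FB|² = 153]
2. F_y = 14  [line 10·x + 10·y + -410 = 0 ∩ |FB|² = 153]
   → F = (27, 14)
3. E_x = 11/3  [EB · FC = -304 ∩ FE · DB = -1865/3]
4. E_y = 17/3  [EB · FC = -304 ∩ FE · DB = -1865/3]
   → E = (11/3, 17/3)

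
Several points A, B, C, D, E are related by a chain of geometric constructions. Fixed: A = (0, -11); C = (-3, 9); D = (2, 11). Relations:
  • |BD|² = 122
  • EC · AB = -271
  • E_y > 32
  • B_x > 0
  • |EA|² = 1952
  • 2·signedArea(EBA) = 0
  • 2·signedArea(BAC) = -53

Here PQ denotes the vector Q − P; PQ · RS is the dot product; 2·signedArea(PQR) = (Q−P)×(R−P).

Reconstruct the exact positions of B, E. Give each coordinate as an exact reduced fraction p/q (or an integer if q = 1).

1. B_x = 1  [line -20·x + -3·y + 20 = 0 ∩ |BD|² = 122]
2. B_y = 0  [line -20·x + -3·y + 20 = 0 ∩ |BD|² = 122]
   → B = (1, 0)
3. E_x = 4  [2·signedArea(EBA) = 0 ∩ EC · AB = -271]
4. E_y = 33  [2·signedArea(EBA) = 0 ∩ EC · AB = -271]
   → E = (4, 33)

B = (1, 0)
E = (4, 33)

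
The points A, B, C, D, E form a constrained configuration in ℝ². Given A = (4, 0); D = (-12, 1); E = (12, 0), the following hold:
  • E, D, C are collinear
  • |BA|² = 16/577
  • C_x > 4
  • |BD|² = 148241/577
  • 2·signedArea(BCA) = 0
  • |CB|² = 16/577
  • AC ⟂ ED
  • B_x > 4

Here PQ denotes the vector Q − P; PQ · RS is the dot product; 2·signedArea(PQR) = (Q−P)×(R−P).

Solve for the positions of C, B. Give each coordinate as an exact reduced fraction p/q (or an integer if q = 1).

B = (2312/577, 96/577)
C = (2316/577, 192/577)

1. C_x = 2316/577  [E, D, C are collinear ∩ AC ⟂ ED]
2. C_y = 192/577  [E, D, C are collinear ∩ AC ⟂ ED]
   → C = (2316/577, 192/577)
3. B_x = 2312/577  [line 192/577·x + -8/577·y + -768/577 = 0 ∩ |BA|² = 16/577]
4. B_y = 96/577  [line 192/577·x + -8/577·y + -768/577 = 0 ∩ |BA|² = 16/577]
   → B = (2312/577, 96/577)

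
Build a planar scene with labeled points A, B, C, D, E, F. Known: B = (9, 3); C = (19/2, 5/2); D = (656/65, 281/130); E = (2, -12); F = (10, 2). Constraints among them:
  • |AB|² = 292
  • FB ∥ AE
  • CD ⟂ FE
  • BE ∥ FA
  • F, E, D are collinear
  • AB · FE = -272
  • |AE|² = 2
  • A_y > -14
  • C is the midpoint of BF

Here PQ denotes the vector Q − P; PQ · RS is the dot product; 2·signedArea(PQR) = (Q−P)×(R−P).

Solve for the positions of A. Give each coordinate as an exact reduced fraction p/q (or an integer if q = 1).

A = (3, -13)

1. A_x = 3  [FB ∥ AE ∩ BE ∥ FA]
2. A_y = -13  [FB ∥ AE ∩ BE ∥ FA]
   → A = (3, -13)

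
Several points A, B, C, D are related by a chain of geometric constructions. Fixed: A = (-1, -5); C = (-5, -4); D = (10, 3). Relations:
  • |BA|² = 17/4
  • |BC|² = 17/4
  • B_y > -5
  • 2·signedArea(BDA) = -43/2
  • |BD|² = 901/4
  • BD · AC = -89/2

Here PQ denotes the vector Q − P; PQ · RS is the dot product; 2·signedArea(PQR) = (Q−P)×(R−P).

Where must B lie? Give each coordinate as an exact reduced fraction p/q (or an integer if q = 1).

B = (-3, -9/2)

1. B_x = -3  [2·signedArea(BDA) = -43/2 ∩ BD · AC = -89/2]
2. B_y = -9/2  [2·signedArea(BDA) = -43/2 ∩ BD · AC = -89/2]
   → B = (-3, -9/2)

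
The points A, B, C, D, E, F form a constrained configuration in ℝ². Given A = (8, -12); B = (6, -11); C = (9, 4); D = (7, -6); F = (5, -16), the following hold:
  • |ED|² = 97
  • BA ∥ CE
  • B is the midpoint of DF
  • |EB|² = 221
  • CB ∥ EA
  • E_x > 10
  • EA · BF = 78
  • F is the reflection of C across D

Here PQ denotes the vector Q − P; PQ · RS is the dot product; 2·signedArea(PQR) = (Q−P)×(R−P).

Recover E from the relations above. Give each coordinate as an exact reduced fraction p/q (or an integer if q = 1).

1. E_x = 11  [CB ∥ EA ∩ BA ∥ CE]
2. E_y = 3  [CB ∥ EA ∩ BA ∥ CE]
   → E = (11, 3)

E = (11, 3)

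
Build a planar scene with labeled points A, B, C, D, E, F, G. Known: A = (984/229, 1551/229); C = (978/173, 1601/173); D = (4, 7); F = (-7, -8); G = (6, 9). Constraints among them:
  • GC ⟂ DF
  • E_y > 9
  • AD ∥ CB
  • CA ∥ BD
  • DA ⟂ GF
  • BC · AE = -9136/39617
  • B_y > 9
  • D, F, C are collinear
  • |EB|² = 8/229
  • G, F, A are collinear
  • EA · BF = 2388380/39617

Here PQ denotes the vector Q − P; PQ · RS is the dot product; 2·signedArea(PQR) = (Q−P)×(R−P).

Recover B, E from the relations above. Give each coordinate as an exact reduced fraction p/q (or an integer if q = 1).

B = (212198/39617, 375625/39617)
E = (218080/39617, 371127/39617)

1. B_x = 212198/39617  [CA ∥ BD ∩ AD ∥ CB]
2. B_y = 375625/39617  [CA ∥ BD ∩ AD ∥ CB]
   → B = (212198/39617, 375625/39617)
3. E_x = 218080/39617  [EA · BF = 2388380/39617 ∩ BC · AE = -9136/39617]
4. E_y = 371127/39617  [EA · BF = 2388380/39617 ∩ BC · AE = -9136/39617]
   → E = (218080/39617, 371127/39617)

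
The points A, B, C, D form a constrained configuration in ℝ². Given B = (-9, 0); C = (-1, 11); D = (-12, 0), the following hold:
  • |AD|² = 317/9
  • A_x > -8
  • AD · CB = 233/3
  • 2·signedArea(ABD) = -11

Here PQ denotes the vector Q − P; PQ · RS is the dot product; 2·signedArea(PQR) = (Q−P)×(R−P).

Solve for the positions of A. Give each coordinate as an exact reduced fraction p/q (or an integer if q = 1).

A = (-22/3, 11/3)

1. A_x = -22/3  [AD · CB = 233/3 ∩ 2·signedArea(ABD) = -11]
2. A_y = 11/3  [AD · CB = 233/3 ∩ 2·signedArea(ABD) = -11]
   → A = (-22/3, 11/3)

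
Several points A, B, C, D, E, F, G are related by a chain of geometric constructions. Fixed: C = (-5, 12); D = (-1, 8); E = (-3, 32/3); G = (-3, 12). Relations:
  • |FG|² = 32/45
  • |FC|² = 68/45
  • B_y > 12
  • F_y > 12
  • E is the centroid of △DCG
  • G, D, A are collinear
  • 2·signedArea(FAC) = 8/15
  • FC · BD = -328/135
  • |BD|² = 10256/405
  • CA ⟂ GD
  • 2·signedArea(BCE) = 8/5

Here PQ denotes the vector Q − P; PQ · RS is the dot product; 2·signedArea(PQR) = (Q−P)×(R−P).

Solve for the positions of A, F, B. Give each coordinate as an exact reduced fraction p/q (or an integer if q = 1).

A = (-17/5, 64/5)
B = (-59/15, 544/45)
F = (-19/5, 184/15)

1. A_x = -17/5  [G, D, A are collinear ∩ CA ⟂ GD]
2. A_y = 64/5  [G, D, A are collinear ∩ CA ⟂ GD]
   → A = (-17/5, 64/5)
3. F_x = -19/5  [line 4/5·x + -8/5·y + 68/3 = 0 ∩ |FC|² = 68/45]
4. F_y = 184/15  [line 4/5·x + -8/5·y + 68/3 = 0 ∩ |FC|² = 68/45]
   → F = (-19/5, 184/15)
5. B_x = -59/15  [2·signedArea(BCE) = 8/5 ∩ FC · BD = -328/135]
6. B_y = 544/45  [2·signedArea(BCE) = 8/5 ∩ FC · BD = -328/135]
   → B = (-59/15, 544/45)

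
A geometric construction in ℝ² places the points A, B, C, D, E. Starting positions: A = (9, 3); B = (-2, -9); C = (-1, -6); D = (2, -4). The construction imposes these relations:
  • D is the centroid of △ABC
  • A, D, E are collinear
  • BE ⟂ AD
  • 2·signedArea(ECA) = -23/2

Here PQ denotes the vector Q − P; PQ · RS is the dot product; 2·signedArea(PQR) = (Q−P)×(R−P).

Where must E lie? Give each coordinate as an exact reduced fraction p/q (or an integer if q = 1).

E = (-5/2, -17/2)

1. E_x = -5/2  [A, D, E are collinear ∩ BE ⟂ AD]
2. E_y = -17/2  [A, D, E are collinear ∩ BE ⟂ AD]
   → E = (-5/2, -17/2)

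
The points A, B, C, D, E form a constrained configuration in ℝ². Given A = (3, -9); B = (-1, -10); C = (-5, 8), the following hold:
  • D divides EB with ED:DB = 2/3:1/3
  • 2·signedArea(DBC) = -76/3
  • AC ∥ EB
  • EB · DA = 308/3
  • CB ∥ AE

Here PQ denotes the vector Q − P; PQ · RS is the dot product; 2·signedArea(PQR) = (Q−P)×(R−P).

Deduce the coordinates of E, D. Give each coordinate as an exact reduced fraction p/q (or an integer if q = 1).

1. E_x = 7  [AC ∥ EB ∩ CB ∥ AE]
2. E_y = -27  [AC ∥ EB ∩ CB ∥ AE]
   → E = (7, -27)
3. D_x = 5/3  [D divides EB with ED:DB = 2/3:1/3]
4. D_y = -47/3  [D divides EB with ED:DB = 2/3:1/3]
   → D = (5/3, -47/3)

D = (5/3, -47/3)
E = (7, -27)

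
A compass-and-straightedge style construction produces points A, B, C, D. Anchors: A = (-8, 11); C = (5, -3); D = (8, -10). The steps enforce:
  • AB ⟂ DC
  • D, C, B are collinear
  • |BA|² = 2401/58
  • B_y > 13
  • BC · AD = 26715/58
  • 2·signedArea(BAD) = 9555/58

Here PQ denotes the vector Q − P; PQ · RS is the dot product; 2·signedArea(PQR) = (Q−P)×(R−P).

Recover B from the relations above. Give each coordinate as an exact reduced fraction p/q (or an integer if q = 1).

1. B_x = -121/58  [D, C, B are collinear ∩ AB ⟂ DC]
2. B_y = 785/58  [D, C, B are collinear ∩ AB ⟂ DC]
   → B = (-121/58, 785/58)

B = (-121/58, 785/58)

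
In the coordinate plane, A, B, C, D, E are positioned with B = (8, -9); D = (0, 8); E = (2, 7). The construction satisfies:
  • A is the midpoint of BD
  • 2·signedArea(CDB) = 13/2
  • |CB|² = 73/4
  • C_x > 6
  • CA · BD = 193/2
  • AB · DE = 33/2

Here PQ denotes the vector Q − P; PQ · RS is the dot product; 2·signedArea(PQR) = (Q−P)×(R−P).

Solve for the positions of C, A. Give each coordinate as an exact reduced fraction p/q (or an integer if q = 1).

1. A_x = 4  [A is the midpoint of BD]
2. A_y = -1/2  [A is the midpoint of BD]
   → A = (4, -1/2)
3. C_x = 13/2  [CA · BD = 193/2 ∩ 2·signedArea(CDB) = 13/2]
4. C_y = -5  [CA · BD = 193/2 ∩ 2·signedArea(CDB) = 13/2]
   → C = (13/2, -5)

A = (4, -1/2)
C = (13/2, -5)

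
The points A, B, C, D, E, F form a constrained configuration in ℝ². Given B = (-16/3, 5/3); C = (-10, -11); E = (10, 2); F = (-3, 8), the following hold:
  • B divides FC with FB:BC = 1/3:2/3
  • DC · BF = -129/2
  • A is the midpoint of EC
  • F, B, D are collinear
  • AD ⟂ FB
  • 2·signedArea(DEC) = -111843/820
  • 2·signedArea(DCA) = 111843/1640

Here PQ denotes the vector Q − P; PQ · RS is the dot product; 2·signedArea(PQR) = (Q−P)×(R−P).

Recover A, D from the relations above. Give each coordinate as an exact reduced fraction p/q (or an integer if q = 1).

A = (0, -9/2)
D = (-5491/820, -1667/820)

1. A_x = 0  [A is the midpoint of EC]
2. A_y = -9/2  [A is the midpoint of EC]
   → A = (0, -9/2)
3. D_x = -5491/820  [F, B, D are collinear ∩ AD ⟂ FB]
4. D_y = -1667/820  [F, B, D are collinear ∩ AD ⟂ FB]
   → D = (-5491/820, -1667/820)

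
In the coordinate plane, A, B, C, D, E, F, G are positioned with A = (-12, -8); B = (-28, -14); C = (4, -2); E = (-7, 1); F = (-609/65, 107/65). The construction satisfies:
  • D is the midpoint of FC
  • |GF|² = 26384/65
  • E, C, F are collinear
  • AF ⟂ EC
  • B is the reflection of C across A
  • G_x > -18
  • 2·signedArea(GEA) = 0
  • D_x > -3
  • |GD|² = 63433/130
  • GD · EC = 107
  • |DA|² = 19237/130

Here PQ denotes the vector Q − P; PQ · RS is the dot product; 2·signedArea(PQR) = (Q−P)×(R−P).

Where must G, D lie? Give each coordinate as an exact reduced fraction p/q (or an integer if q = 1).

D = (-349/130, -23/130)
G = (-17, -17)

1. D_x = -349/130  [D is the midpoint of FC]
2. D_y = -23/130  [D is the midpoint of FC]
   → D = (-349/130, -23/130)
3. G_x = -17  [2·signedArea(GEA) = 0 ∩ GD · EC = 107]
4. G_y = -17  [2·signedArea(GEA) = 0 ∩ GD · EC = 107]
   → G = (-17, -17)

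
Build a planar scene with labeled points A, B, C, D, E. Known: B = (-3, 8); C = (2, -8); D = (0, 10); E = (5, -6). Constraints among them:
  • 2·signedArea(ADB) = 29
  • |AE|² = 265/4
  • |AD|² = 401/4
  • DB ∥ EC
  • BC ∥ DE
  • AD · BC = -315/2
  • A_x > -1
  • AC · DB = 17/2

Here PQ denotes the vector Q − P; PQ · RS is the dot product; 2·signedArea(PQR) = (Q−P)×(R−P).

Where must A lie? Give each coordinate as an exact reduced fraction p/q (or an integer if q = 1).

1. A_x = -1/2  [2·signedArea(ADB) = 29 ∩ AC · DB = 17/2]
2. A_y = 0  [2·signedArea(ADB) = 29 ∩ AC · DB = 17/2]
   → A = (-1/2, 0)

A = (-1/2, 0)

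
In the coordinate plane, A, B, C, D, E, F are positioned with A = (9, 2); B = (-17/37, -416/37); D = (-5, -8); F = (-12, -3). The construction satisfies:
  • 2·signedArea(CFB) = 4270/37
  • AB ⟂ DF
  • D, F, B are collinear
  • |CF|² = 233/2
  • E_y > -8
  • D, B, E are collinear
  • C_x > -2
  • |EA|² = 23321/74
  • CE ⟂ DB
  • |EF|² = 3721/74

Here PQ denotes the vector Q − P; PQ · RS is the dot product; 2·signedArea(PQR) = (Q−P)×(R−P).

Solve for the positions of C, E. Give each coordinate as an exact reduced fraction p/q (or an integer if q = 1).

1. C_x = -3/2  [line 305/37·x + 427/37·y + 671/37 = 0 ∩ |CF|² = 233/2]
2. C_y = -1/2  [line 305/37·x + 427/37·y + 671/37 = 0 ∩ |CF|² = 233/2]
   → C = (-3/2, -1/2)
3. E_x = -461/74  [D, B, E are collinear ∩ CE ⟂ DB]
4. E_y = -527/74  [D, B, E are collinear ∩ CE ⟂ DB]
   → E = (-461/74, -527/74)

C = (-3/2, -1/2)
E = (-461/74, -527/74)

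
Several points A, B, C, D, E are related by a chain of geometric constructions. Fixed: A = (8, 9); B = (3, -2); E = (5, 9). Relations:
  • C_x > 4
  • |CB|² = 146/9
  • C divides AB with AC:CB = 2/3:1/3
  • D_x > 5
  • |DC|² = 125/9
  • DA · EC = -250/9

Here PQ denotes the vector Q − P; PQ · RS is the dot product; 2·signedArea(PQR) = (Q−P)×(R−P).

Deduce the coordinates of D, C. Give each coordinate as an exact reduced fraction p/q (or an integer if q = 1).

1. C_x = 14/3  [C divides AB with AC:CB = 2/3:1/3]
2. C_y = 5/3  [C divides AB with AC:CB = 2/3:1/3]
   → C = (14/3, 5/3)
3. D_x = 16/3  [line 1/3·x + 22/3·y + -368/9 = 0 ∩ |DC|² = 125/9]
4. D_y = 16/3  [line 1/3·x + 22/3·y + -368/9 = 0 ∩ |DC|² = 125/9]
   → D = (16/3, 16/3)

C = (14/3, 5/3)
D = (16/3, 16/3)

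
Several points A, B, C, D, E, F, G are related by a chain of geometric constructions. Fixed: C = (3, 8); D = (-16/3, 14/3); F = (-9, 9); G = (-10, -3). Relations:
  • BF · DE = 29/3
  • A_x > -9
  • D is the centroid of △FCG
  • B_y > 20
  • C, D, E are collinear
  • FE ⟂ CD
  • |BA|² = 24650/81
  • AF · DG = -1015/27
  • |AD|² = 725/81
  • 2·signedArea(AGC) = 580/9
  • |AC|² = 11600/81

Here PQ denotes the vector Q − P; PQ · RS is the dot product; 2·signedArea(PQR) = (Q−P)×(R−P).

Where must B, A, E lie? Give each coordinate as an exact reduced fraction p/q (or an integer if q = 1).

A = (-73/9, 32/9)
B = (-8, 21)
E = (-7, 4)

1. A_x = -73/9  [2·signedArea(AGC) = 580/9 ∩ AF · DG = -1015/27]
2. A_y = 32/9  [2·signedArea(AGC) = 580/9 ∩ AF · DG = -1015/27]
   → A = (-73/9, 32/9)
3. E_x = -7  [C, D, E are collinear ∩ FE ⟂ CD]
4. E_y = 4  [C, D, E are collinear ∩ FE ⟂ CD]
   → E = (-7, 4)
5. B_x = -8  [line 5/3·x + 2/3·y + -2/3 = 0 ∩ |BA|² = 24650/81]
6. B_y = 21  [line 5/3·x + 2/3·y + -2/3 = 0 ∩ |BA|² = 24650/81]
   → B = (-8, 21)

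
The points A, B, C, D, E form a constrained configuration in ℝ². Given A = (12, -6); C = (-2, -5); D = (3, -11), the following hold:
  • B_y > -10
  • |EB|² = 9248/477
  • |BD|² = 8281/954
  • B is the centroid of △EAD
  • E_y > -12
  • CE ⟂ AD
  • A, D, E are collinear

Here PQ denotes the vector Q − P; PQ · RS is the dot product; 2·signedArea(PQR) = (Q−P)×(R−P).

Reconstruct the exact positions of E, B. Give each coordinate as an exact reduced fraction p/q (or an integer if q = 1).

1. E_x = 183/106  [A, D, E are collinear ∩ CE ⟂ AD]
2. E_y = -1241/106  [A, D, E are collinear ∩ CE ⟂ AD]
   → E = (183/106, -1241/106)
3. B_x = 591/106  [B is the centroid of △EAD]
4. B_y = -3043/318  [B is the centroid of △EAD]
   → B = (591/106, -3043/318)

B = (591/106, -3043/318)
E = (183/106, -1241/106)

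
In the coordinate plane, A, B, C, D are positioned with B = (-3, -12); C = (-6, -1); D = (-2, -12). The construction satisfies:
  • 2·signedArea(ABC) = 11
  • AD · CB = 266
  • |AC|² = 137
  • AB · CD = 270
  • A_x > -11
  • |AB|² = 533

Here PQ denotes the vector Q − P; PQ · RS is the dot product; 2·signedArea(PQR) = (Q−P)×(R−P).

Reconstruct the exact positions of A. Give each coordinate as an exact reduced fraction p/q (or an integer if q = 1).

1. A_x = -10  [2·signedArea(ABC) = 11 ∩ AD · CB = 266]
2. A_y = 10  [2·signedArea(ABC) = 11 ∩ AD · CB = 266]
   → A = (-10, 10)

A = (-10, 10)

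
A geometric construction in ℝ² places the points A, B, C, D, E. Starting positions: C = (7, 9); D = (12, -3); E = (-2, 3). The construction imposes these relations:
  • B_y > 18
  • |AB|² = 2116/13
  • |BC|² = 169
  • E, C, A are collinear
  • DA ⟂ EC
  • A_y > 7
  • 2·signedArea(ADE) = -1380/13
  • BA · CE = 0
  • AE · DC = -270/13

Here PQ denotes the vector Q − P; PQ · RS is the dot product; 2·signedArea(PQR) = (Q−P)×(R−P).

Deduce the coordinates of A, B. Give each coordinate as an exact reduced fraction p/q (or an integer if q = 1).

1. A_x = 64/13  [E, C, A are collinear ∩ DA ⟂ EC]
2. A_y = 99/13  [E, C, A are collinear ∩ DA ⟂ EC]
   → A = (64/13, 99/13)
3. B_x = -28/13  [line 9·x + 6·y + -90 = 0 ∩ |BC|² = 169]
4. B_y = 237/13  [line 9·x + 6·y + -90 = 0 ∩ |BC|² = 169]
   → B = (-28/13, 237/13)

A = (64/13, 99/13)
B = (-28/13, 237/13)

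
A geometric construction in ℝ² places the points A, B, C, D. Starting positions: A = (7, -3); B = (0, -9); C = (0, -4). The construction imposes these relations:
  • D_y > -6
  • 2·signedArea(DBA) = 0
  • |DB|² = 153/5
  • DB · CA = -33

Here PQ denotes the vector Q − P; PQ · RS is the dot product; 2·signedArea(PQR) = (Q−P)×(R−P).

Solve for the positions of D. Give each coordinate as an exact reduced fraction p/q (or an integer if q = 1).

1. D_x = 21/5  [2·signedArea(DBA) = 0 ∩ DB · CA = -33]
2. D_y = -27/5  [2·signedArea(DBA) = 0 ∩ DB · CA = -33]
   → D = (21/5, -27/5)

D = (21/5, -27/5)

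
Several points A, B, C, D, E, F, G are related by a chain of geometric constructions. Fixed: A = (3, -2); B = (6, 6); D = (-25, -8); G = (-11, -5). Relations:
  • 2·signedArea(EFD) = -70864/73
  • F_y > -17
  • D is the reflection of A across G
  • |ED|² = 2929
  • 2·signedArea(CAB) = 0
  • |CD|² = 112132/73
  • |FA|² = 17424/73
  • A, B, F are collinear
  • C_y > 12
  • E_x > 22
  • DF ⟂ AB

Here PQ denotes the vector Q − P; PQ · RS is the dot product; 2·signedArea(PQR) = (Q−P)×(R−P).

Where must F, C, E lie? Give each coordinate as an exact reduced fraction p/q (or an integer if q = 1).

1. F_x = -177/73  [A, B, F are collinear ∩ DF ⟂ AB]
2. F_y = -1202/73  [A, B, F are collinear ∩ DF ⟂ AB]
   → F = (-177/73, -1202/73)
3. C_x = 615/73  [line -8·x + 3·y + 30 = 0 ∩ |CD|² = 112132/73]
4. C_y = 910/73  [line -8·x + 3·y + 30 = 0 ∩ |CD|² = 112132/73]
   → C = (615/73, 910/73)
5. E_x = 23  [line -618/73·x + -1648/73·y + 42230/73 = 0 ∩ |ED|² = 2929]
6. E_y = 17  [line -618/73·x + -1648/73·y + 42230/73 = 0 ∩ |ED|² = 2929]
   → E = (23, 17)

C = (615/73, 910/73)
E = (23, 17)
F = (-177/73, -1202/73)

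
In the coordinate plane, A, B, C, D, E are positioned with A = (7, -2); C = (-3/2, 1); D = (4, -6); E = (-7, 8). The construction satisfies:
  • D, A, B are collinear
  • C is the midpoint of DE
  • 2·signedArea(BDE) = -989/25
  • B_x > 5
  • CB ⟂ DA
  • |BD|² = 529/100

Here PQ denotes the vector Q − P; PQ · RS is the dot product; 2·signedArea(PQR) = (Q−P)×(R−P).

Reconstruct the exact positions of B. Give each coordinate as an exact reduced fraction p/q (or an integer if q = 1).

1. B_x = 269/50  [D, A, B are collinear ∩ CB ⟂ DA]
2. B_y = -104/25  [D, A, B are collinear ∩ CB ⟂ DA]
   → B = (269/50, -104/25)

B = (269/50, -104/25)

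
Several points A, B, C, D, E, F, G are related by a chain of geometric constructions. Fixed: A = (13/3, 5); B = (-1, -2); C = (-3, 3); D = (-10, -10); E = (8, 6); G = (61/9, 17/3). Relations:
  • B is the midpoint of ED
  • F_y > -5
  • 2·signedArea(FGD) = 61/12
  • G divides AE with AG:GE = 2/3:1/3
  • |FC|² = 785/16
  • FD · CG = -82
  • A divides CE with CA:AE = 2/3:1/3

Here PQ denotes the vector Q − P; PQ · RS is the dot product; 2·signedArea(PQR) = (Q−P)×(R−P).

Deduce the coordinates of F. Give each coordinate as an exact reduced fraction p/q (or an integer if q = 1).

F = (-13/4, -4)

1. F_x = -13/4  [2·signedArea(FGD) = 61/12 ∩ FD · CG = -82]
2. F_y = -4  [2·signedArea(FGD) = 61/12 ∩ FD · CG = -82]
   → F = (-13/4, -4)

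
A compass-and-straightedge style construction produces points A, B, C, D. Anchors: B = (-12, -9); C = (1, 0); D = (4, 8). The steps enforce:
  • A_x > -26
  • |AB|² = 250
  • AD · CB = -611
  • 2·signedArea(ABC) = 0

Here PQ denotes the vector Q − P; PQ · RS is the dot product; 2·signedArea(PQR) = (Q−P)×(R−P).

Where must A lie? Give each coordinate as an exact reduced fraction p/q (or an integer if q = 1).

A = (-25, -18)

1. A_x = -25  [2·signedArea(ABC) = 0 ∩ AD · CB = -611]
2. A_y = -18  [2·signedArea(ABC) = 0 ∩ AD · CB = -611]
   → A = (-25, -18)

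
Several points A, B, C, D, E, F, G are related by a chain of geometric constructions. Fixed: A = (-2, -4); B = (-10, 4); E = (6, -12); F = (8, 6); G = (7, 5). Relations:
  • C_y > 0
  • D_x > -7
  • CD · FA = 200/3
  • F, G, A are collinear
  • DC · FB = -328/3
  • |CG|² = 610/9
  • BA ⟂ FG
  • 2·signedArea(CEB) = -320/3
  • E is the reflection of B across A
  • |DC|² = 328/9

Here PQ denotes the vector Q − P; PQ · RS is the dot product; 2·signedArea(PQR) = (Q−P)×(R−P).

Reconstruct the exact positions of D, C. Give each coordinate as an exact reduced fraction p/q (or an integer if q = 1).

C = (0, 2/3)
D = (-6, 0)

1. C_x = 0  [line -16·x + -16·y + 32/3 = 0 ∩ |CG|² = 610/9]
2. C_y = 2/3  [line -16·x + -16·y + 32/3 = 0 ∩ |CG|² = 610/9]
   → C = (0, 2/3)
3. D_x = -6  [DC · FB = -328/3 ∩ CD · FA = 200/3]
4. D_y = 0  [DC · FB = -328/3 ∩ CD · FA = 200/3]
   → D = (-6, 0)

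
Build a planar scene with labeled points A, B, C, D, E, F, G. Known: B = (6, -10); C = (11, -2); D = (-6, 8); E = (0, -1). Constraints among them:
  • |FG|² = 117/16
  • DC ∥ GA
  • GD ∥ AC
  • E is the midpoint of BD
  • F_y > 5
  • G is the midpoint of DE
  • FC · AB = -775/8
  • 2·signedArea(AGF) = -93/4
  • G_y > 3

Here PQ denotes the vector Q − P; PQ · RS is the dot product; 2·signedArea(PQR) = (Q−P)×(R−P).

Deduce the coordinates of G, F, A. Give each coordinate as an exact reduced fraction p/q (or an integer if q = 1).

A = (14, -13/2)
F = (-9/2, 23/4)
G = (-3, 7/2)

1. G_x = -3  [G is the midpoint of DE]
2. G_y = 7/2  [G is the midpoint of DE]
   → G = (-3, 7/2)
3. A_x = 14  [GD ∥ AC ∩ DC ∥ GA]
4. A_y = -13/2  [GD ∥ AC ∩ DC ∥ GA]
   → A = (14, -13/2)
5. F_x = -9/2  [FC · AB = -775/8 ∩ 2·signedArea(AGF) = -93/4]
6. F_y = 23/4  [FC · AB = -775/8 ∩ 2·signedArea(AGF) = -93/4]
   → F = (-9/2, 23/4)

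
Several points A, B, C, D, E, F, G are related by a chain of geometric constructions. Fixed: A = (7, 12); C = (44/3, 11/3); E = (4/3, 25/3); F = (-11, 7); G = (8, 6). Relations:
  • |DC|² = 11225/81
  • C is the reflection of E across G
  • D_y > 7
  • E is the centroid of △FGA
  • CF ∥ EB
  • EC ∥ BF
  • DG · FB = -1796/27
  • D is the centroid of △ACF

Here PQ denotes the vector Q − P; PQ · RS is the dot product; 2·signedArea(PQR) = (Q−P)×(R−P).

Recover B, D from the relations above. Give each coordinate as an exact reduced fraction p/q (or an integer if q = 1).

B = (-73/3, 35/3)
D = (32/9, 68/9)

1. B_x = -73/3  [EC ∥ BF ∩ CF ∥ EB]
2. B_y = 35/3  [EC ∥ BF ∩ CF ∥ EB]
   → B = (-73/3, 35/3)
3. D_x = 32/9  [D is the centroid of △ACF]
4. D_y = 68/9  [D is the centroid of △ACF]
   → D = (32/9, 68/9)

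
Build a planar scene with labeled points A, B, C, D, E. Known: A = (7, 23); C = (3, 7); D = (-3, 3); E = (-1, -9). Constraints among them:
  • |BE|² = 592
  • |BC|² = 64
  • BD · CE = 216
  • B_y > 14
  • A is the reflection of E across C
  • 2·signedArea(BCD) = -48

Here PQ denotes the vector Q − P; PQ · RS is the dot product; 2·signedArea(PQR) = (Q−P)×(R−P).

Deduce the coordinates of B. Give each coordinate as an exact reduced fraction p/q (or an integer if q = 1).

B = (3, 15)

1. B_x = 3  [2·signedArea(BCD) = -48 ∩ BD · CE = 216]
2. B_y = 15  [2·signedArea(BCD) = -48 ∩ BD · CE = 216]
   → B = (3, 15)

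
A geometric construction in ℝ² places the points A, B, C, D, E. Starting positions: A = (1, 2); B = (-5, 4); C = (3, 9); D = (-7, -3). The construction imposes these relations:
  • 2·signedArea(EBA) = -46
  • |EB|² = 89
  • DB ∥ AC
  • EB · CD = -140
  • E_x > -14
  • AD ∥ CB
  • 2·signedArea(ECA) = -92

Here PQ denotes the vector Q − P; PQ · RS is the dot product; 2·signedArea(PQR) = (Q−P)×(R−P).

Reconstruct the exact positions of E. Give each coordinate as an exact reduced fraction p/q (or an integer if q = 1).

E = (-13, -1)

1. E_x = -13  [EB · CD = -140 ∩ 2·signedArea(ECA) = -92]
2. E_y = -1  [EB · CD = -140 ∩ 2·signedArea(ECA) = -92]
   → E = (-13, -1)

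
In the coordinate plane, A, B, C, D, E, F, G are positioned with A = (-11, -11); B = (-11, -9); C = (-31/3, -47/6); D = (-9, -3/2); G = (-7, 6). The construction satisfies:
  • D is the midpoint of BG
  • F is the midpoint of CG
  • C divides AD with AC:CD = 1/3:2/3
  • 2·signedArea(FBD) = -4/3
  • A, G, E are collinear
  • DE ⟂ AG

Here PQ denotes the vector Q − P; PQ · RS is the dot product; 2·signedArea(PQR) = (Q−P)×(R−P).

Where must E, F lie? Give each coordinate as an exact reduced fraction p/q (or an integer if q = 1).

E = (-2677/305, -947/610)
F = (-26/3, -11/12)

1. E_x = -2677/305  [A, G, E are collinear ∩ DE ⟂ AG]
2. E_y = -947/610  [A, G, E are collinear ∩ DE ⟂ AG]
   → E = (-2677/305, -947/610)
3. F_x = -26/3  [F is the midpoint of CG]
4. F_y = -11/12  [F is the midpoint of CG]
   → F = (-26/3, -11/12)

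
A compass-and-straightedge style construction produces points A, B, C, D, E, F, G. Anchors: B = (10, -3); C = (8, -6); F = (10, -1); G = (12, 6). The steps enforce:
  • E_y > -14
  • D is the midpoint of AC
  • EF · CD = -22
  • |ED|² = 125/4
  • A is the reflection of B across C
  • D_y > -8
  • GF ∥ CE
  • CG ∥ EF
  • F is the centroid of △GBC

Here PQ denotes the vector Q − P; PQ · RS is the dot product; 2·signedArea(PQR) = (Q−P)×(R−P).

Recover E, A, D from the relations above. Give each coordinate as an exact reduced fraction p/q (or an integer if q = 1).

1. E_x = 6  [CG ∥ EF ∩ GF ∥ CE]
2. E_y = -13  [CG ∥ EF ∩ GF ∥ CE]
   → E = (6, -13)
3. A_x = 6  [A is the reflection of B across C]
4. A_y = -9  [A is the reflection of B across C]
   → A = (6, -9)
5. D_x = 7  [D is the midpoint of AC]
6. D_y = -15/2  [D is the midpoint of AC]
   → D = (7, -15/2)

A = (6, -9)
D = (7, -15/2)
E = (6, -13)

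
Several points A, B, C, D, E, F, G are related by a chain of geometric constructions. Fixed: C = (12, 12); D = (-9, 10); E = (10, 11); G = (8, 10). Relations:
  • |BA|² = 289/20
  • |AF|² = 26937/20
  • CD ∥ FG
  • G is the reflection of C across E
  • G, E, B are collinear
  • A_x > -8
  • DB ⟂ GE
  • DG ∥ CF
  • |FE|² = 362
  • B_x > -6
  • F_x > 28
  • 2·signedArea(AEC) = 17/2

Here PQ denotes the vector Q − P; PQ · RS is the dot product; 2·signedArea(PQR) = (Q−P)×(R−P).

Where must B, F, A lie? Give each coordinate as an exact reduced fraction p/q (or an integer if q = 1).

1. B_x = -28/5  [G, E, B are collinear ∩ DB ⟂ GE]
2. B_y = 16/5  [G, E, B are collinear ∩ DB ⟂ GE]
   → B = (-28/5, 16/5)
3. F_x = 29  [CD ∥ FG ∩ DG ∥ CF]
4. F_y = 12  [CD ∥ FG ∩ DG ∥ CF]
   → F = (29, 12)
5. A_x = -73/10  [line -1·x + 2·y + -41/2 = 0 ∩ |BA|² = 289/20]
6. A_y = 33/5  [line -1·x + 2·y + -41/2 = 0 ∩ |BA|² = 289/20]
   → A = (-73/10, 33/5)

A = (-73/10, 33/5)
B = (-28/5, 16/5)
F = (29, 12)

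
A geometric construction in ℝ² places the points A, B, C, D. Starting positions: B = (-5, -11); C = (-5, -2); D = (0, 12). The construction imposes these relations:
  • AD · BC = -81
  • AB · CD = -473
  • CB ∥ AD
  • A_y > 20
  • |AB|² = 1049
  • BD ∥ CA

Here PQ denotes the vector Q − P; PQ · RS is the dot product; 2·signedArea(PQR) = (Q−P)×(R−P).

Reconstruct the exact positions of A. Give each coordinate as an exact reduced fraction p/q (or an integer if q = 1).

1. A_x = 0  [CB ∥ AD ∩ BD ∥ CA]
2. A_y = 21  [CB ∥ AD ∩ BD ∥ CA]
   → A = (0, 21)

A = (0, 21)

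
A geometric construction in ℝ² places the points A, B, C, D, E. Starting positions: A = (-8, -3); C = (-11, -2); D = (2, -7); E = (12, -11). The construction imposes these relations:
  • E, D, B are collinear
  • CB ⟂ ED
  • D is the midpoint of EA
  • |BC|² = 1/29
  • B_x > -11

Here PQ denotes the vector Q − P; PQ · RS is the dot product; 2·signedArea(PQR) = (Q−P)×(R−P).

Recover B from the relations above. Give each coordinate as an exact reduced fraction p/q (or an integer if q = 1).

1. B_x = -317/29  [E, D, B are collinear ∩ CB ⟂ ED]
2. B_y = -53/29  [E, D, B are collinear ∩ CB ⟂ ED]
   → B = (-317/29, -53/29)

B = (-317/29, -53/29)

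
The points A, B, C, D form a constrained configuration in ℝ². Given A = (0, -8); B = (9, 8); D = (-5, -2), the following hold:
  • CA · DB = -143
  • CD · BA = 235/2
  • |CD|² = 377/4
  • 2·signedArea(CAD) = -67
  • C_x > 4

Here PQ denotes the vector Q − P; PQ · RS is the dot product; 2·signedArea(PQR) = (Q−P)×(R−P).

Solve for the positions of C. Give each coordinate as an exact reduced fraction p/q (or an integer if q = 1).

1. C_x = 9/2  [CA · DB = -143 ∩ CD · BA = 235/2]
2. C_y = 0  [CA · DB = -143 ∩ CD · BA = 235/2]
   → C = (9/2, 0)

C = (9/2, 0)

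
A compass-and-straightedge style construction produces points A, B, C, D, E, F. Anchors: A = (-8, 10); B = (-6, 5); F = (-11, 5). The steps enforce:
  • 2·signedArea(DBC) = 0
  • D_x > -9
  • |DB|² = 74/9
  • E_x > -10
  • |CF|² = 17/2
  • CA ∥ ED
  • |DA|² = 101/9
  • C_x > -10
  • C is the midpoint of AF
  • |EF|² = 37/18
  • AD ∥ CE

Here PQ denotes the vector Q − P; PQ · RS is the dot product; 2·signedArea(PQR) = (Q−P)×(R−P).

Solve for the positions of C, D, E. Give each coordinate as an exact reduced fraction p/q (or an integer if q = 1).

C = (-19/2, 15/2)
D = (-25/3, 20/3)
E = (-59/6, 25/6)

1. C_x = -19/2  [C is the midpoint of AF]
2. C_y = 15/2  [C is the midpoint of AF]
   → C = (-19/2, 15/2)
3. D_x = -25/3  [line -5/2·x + -7/2·y + 5/2 = 0 ∩ |DA|² = 101/9]
4. D_y = 20/3  [line -5/2·x + -7/2·y + 5/2 = 0 ∩ |DA|² = 101/9]
   → D = (-25/3, 20/3)
5. E_x = -59/6  [CA ∥ ED ∩ AD ∥ CE]
6. E_y = 25/6  [CA ∥ ED ∩ AD ∥ CE]
   → E = (-59/6, 25/6)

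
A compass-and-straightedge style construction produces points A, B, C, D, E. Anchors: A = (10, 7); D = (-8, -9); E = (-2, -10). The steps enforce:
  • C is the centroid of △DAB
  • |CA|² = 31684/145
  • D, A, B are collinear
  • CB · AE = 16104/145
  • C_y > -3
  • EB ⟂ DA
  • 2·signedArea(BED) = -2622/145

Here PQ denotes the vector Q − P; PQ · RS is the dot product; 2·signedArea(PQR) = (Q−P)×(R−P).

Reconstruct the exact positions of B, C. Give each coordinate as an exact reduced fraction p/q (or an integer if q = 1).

B = (-746/145, -937/145)
C = (-152/145, -409/145)

1. B_x = -746/145  [D, A, B are collinear ∩ EB ⟂ DA]
2. B_y = -937/145  [D, A, B are collinear ∩ EB ⟂ DA]
   → B = (-746/145, -937/145)
3. C_x = -152/145  [C is the centroid of △DAB]
4. C_y = -409/145  [C is the centroid of △DAB]
   → C = (-152/145, -409/145)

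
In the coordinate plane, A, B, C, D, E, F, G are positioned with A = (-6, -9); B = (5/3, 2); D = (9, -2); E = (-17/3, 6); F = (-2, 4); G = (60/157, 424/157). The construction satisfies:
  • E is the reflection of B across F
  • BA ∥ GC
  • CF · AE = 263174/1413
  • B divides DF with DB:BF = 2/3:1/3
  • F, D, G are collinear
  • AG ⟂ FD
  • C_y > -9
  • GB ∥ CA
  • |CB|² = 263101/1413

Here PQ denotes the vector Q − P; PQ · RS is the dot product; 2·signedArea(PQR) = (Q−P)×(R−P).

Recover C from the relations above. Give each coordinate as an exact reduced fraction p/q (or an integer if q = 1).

1. C_x = -3431/471  [GB ∥ CA ∩ BA ∥ GC]
2. C_y = -1303/157  [GB ∥ CA ∩ BA ∥ GC]
   → C = (-3431/471, -1303/157)

C = (-3431/471, -1303/157)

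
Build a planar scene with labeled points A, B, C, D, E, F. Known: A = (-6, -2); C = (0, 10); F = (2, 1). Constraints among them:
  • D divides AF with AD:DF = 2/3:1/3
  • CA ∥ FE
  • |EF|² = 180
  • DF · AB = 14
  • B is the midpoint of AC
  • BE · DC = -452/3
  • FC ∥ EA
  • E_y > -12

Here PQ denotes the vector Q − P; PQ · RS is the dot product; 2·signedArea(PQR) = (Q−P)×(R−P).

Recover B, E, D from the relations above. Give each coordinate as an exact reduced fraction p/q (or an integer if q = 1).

B = (-3, 4)
D = (-2/3, 0)
E = (-4, -11)

1. B_x = -3  [B is the midpoint of AC]
2. B_y = 4  [B is the midpoint of AC]
   → B = (-3, 4)
3. E_x = -4  [FC ∥ EA ∩ CA ∥ FE]
4. E_y = -11  [FC ∥ EA ∩ CA ∥ FE]
   → E = (-4, -11)
5. D_x = -2/3  [D divides AF with AD:DF = 2/3:1/3]
6. D_y = 0  [D divides AF with AD:DF = 2/3:1/3]
   → D = (-2/3, 0)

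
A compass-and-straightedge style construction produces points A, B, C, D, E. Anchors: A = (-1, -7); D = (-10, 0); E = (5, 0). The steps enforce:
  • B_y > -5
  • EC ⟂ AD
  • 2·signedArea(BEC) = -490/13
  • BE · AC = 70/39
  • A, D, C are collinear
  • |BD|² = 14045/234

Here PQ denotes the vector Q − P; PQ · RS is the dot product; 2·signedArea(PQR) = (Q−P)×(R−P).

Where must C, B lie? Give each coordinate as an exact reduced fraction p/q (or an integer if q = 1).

1. C_x = -17/26  [A, D, C are collinear ∩ EC ⟂ AD]
2. C_y = -189/26  [A, D, C are collinear ∩ EC ⟂ AD]
   → C = (-17/26, -189/26)
3. B_x = -101/26  [line -9/26·x + 7/26·y + -5/78 = 0 ∩ |BD|² = 14045/234]
4. B_y = -371/78  [line -9/26·x + 7/26·y + -5/78 = 0 ∩ |BD|² = 14045/234]
   → B = (-101/26, -371/78)

B = (-101/26, -371/78)
C = (-17/26, -189/26)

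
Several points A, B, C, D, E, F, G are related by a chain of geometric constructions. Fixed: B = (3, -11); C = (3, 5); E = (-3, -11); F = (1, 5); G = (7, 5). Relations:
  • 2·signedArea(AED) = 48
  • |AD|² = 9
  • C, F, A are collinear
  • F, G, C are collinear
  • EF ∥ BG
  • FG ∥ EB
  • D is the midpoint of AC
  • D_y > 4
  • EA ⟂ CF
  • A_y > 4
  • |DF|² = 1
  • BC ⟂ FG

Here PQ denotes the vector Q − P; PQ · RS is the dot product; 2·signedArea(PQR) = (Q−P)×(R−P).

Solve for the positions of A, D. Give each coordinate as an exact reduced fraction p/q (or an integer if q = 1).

1. A_x = -3  [C, F, A are collinear ∩ EA ⟂ CF]
2. A_y = 5  [C, F, A are collinear ∩ EA ⟂ CF]
   → A = (-3, 5)
3. D_x = 0  [D is the midpoint of AC]
4. D_y = 5  [D is the midpoint of AC]
   → D = (0, 5)

A = (-3, 5)
D = (0, 5)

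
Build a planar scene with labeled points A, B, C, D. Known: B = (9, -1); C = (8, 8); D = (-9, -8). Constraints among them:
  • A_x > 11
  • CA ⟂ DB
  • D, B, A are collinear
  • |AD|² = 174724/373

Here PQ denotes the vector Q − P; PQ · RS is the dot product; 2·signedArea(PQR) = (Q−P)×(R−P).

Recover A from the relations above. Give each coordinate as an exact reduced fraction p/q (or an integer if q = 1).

1. A_x = 4167/373  [D, B, A are collinear ∩ CA ⟂ DB]
2. A_y = -58/373  [D, B, A are collinear ∩ CA ⟂ DB]
   → A = (4167/373, -58/373)

A = (4167/373, -58/373)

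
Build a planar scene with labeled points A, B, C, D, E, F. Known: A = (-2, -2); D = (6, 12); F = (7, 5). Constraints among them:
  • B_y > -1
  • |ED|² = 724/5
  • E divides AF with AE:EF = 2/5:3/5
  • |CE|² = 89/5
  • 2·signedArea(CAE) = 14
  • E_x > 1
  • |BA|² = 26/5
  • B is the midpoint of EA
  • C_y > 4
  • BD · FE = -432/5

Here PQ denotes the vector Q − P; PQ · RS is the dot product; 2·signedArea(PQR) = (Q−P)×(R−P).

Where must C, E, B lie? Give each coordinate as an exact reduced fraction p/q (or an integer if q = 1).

B = (-1/5, -3/5)
C = (2, 5)
E = (8/5, 4/5)

1. E_x = 8/5  [E divides AF with AE:EF = 2/5:3/5]
2. E_y = 4/5  [E divides AF with AE:EF = 2/5:3/5]
   → E = (8/5, 4/5)
3. B_x = -1/5  [B is the midpoint of EA]
4. B_y = -3/5  [B is the midpoint of EA]
   → B = (-1/5, -3/5)
5. C_x = 2  [line -14/5·x + 18/5·y + -62/5 = 0 ∩ |CE|² = 89/5]
6. C_y = 5  [line -14/5·x + 18/5·y + -62/5 = 0 ∩ |CE|² = 89/5]
   → C = (2, 5)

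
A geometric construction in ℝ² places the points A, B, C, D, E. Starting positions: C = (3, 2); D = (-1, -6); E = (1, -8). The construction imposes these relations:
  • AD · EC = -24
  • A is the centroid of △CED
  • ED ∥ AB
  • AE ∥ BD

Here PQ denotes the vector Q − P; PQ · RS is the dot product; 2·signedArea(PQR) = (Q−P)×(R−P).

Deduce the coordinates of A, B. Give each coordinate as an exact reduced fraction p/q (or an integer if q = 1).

A = (1, -4)
B = (-1, -2)

1. A_x = 1  [A is the centroid of △CED]
2. A_y = -4  [A is the centroid of △CED]
   → A = (1, -4)
3. B_x = -1  [AE ∥ BD ∩ ED ∥ AB]
4. B_y = -2  [AE ∥ BD ∩ ED ∥ AB]
   → B = (-1, -2)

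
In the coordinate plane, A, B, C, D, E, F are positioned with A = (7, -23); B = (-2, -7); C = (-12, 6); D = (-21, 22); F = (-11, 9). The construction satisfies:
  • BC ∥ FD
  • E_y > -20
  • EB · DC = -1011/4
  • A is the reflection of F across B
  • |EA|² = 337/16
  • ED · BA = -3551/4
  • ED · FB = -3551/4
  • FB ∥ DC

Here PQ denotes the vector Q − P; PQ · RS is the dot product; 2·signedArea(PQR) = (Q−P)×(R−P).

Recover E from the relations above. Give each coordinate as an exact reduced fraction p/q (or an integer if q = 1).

1. E_x = 19/4  [line -9·x + 16·y + 1387/4 = 0 ∩ |EA|² = 337/16]
2. E_y = -19  [line -9·x + 16·y + 1387/4 = 0 ∩ |EA|² = 337/16]
   → E = (19/4, -19)

E = (19/4, -19)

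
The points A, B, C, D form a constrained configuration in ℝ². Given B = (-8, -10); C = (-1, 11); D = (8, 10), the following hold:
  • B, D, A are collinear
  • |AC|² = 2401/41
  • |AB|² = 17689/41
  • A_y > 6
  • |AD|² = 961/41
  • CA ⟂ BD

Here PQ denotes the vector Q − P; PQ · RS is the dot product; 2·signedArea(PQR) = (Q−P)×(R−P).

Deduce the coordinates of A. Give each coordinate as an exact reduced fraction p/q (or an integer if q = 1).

A = (204/41, 255/41)

1. A_x = 204/41  [B, D, A are collinear ∩ CA ⟂ BD]
2. A_y = 255/41  [B, D, A are collinear ∩ CA ⟂ BD]
   → A = (204/41, 255/41)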